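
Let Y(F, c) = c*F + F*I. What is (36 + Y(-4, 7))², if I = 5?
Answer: 144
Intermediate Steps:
Y(F, c) = 5*F + F*c (Y(F, c) = c*F + F*5 = F*c + 5*F = 5*F + F*c)
(36 + Y(-4, 7))² = (36 - 4*(5 + 7))² = (36 - 4*12)² = (36 - 48)² = (-12)² = 144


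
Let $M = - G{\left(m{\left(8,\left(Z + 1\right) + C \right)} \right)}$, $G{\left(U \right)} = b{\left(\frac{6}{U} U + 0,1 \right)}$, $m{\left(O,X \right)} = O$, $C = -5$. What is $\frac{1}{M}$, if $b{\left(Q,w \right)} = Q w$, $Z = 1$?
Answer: $- \frac{1}{6} \approx -0.16667$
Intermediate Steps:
$G{\left(U \right)} = 6$ ($G{\left(U \right)} = \left(\frac{6}{U} U + 0\right) 1 = \left(6 + 0\right) 1 = 6 \cdot 1 = 6$)
$M = -6$ ($M = \left(-1\right) 6 = -6$)
$\frac{1}{M} = \frac{1}{-6} = - \frac{1}{6}$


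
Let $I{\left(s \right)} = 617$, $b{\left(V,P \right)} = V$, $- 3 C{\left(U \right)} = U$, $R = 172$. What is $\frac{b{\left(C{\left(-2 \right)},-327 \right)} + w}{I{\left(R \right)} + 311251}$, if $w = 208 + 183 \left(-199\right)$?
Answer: $- \frac{108625}{935604} \approx -0.1161$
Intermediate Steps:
$C{\left(U \right)} = - \frac{U}{3}$
$w = -36209$ ($w = 208 - 36417 = -36209$)
$\frac{b{\left(C{\left(-2 \right)},-327 \right)} + w}{I{\left(R \right)} + 311251} = \frac{\left(- \frac{1}{3}\right) \left(-2\right) - 36209}{617 + 311251} = \frac{\frac{2}{3} - 36209}{311868} = \left(- \frac{108625}{3}\right) \frac{1}{311868} = - \frac{108625}{935604}$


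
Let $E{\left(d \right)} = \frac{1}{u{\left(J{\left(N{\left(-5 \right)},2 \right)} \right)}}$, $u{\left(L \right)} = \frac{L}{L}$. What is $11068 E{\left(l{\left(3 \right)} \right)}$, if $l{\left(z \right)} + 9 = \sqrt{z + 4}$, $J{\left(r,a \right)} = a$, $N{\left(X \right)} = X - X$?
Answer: $11068$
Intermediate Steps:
$N{\left(X \right)} = 0$
$u{\left(L \right)} = 1$
$l{\left(z \right)} = -9 + \sqrt{4 + z}$ ($l{\left(z \right)} = -9 + \sqrt{z + 4} = -9 + \sqrt{4 + z}$)
$E{\left(d \right)} = 1$ ($E{\left(d \right)} = 1^{-1} = 1$)
$11068 E{\left(l{\left(3 \right)} \right)} = 11068 \cdot 1 = 11068$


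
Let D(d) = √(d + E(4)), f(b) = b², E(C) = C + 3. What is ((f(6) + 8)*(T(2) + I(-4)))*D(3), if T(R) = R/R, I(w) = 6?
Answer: 308*√10 ≈ 973.98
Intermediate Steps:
E(C) = 3 + C
D(d) = √(7 + d) (D(d) = √(d + (3 + 4)) = √(d + 7) = √(7 + d))
T(R) = 1
((f(6) + 8)*(T(2) + I(-4)))*D(3) = ((6² + 8)*(1 + 6))*√(7 + 3) = ((36 + 8)*7)*√10 = (44*7)*√10 = 308*√10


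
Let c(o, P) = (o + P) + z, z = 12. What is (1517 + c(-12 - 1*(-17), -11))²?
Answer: 2319529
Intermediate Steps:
c(o, P) = 12 + P + o (c(o, P) = (o + P) + 12 = (P + o) + 12 = 12 + P + o)
(1517 + c(-12 - 1*(-17), -11))² = (1517 + (12 - 11 + (-12 - 1*(-17))))² = (1517 + (12 - 11 + (-12 + 17)))² = (1517 + (12 - 11 + 5))² = (1517 + 6)² = 1523² = 2319529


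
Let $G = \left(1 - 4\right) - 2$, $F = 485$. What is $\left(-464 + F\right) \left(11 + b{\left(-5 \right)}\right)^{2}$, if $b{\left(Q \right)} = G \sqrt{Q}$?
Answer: $-84 - 2310 i \sqrt{5} \approx -84.0 - 5165.3 i$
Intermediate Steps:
$G = -5$ ($G = -3 - 2 = -5$)
$b{\left(Q \right)} = - 5 \sqrt{Q}$
$\left(-464 + F\right) \left(11 + b{\left(-5 \right)}\right)^{2} = \left(-464 + 485\right) \left(11 - 5 \sqrt{-5}\right)^{2} = 21 \left(11 - 5 i \sqrt{5}\right)^{2}$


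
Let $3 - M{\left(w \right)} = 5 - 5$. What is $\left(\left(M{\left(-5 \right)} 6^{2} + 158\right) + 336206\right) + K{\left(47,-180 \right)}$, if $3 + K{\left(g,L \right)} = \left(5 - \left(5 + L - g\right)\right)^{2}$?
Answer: $387998$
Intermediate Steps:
$M{\left(w \right)} = 3$ ($M{\left(w \right)} = 3 - \left(5 - 5\right) = 3 - 0 = 3 + 0 = 3$)
$K{\left(g,L \right)} = -3 + \left(g - L\right)^{2}$ ($K{\left(g,L \right)} = -3 + \left(5 - \left(5 + L - g\right)\right)^{2} = -3 + \left(g - L\right)^{2}$)
$\left(\left(M{\left(-5 \right)} 6^{2} + 158\right) + 336206\right) + K{\left(47,-180 \right)} = \left(\left(3 \cdot 6^{2} + 158\right) + 336206\right) - \left(3 - \left(-180 - 47\right)^{2}\right) = \left(\left(3 \cdot 36 + 158\right) + 336206\right) - \left(3 - \left(-180 - 47\right)^{2}\right) = \left(\left(108 + 158\right) + 336206\right) - \left(3 - \left(-227\right)^{2}\right) = \left(266 + 336206\right) + \left(-3 + 51529\right) = 336472 + 51526 = 387998$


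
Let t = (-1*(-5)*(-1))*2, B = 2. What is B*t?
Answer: -20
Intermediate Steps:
t = -10 (t = (5*(-1))*2 = -5*2 = -10)
B*t = 2*(-10) = -20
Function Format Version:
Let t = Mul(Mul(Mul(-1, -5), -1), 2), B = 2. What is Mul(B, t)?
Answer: -20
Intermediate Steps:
t = -10 (t = Mul(Mul(5, -1), 2) = Mul(-5, 2) = -10)
Mul(B, t) = Mul(2, -10) = -20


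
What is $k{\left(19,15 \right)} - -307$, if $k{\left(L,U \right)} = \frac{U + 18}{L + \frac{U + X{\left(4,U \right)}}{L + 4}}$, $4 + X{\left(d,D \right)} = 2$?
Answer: $\frac{46303}{150} \approx 308.69$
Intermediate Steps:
$X{\left(d,D \right)} = -2$ ($X{\left(d,D \right)} = -4 + 2 = -2$)
$k{\left(L,U \right)} = \frac{18 + U}{L + \frac{-2 + U}{4 + L}}$ ($k{\left(L,U \right)} = \frac{U + 18}{L + \frac{U - 2}{L + 4}} = \frac{18 + U}{L + \frac{-2 + U}{4 + L}}$)
$k{\left(19,15 \right)} - -307 = \frac{72 + 4 \cdot 15 + 18 \cdot 19 + 19 \cdot 15}{-2 + 15 + 19^{2} + 4 \cdot 19} - -307 = \frac{72 + 60 + 342 + 285}{-2 + 15 + 361 + 76} + 307 = \frac{1}{450} \cdot 759 + 307 = \frac{253}{150} + 307 = \frac{46303}{150}$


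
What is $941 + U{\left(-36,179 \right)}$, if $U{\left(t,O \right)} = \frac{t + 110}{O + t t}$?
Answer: $\frac{1388049}{1475} \approx 941.05$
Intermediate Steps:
$U{\left(t,O \right)} = \frac{110 + t}{O + t^{2}}$
$941 + U{\left(-36,179 \right)} = 941 + \frac{110 - 36}{179 + \left(-36\right)^{2}} = 941 + \frac{1}{179 + 1296} \cdot 74 = 941 + \frac{1}{1475} \cdot 74 = 941 + \frac{74}{1475} = \frac{1388049}{1475}$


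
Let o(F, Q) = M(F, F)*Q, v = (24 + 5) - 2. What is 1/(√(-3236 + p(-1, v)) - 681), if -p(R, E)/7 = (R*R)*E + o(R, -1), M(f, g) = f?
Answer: -227/155731 - 2*I*√858/467193 ≈ -0.0014576 - 0.00012539*I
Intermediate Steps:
v = 27 (v = 29 - 2 = 27)
o(F, Q) = F*Q
p(R, E) = 7*R - 7*E*R² (p(R, E) = -7*((R*R)*E + R*(-1)) = -7*(R²*E - R) = -7*(E*R² - R) = -7*(-R + E*R²) = 7*R - 7*E*R²)
1/(√(-3236 + p(-1, v)) - 681) = 1/(√(-3236 + 7*(-1)*(1 - 1*27*(-1))) - 681) = 1/(√(-3236 + 7*(-1)*(1 + 27)) - 681) = 1/(√(-3236 + 7*(-1)*28) - 681) = 1/(√(-3236 - 196) - 681) = 1/(√(-3432) - 681) = 1/(2*I*√858 - 681) = 1/(-681 + 2*I*√858)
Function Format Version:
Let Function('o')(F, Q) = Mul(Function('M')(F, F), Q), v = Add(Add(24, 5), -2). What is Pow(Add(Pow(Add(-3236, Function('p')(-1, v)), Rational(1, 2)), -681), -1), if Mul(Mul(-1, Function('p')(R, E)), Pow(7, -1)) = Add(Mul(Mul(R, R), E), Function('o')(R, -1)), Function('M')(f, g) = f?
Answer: Add(Rational(-227, 155731), Mul(Rational(-2, 467193), I, Pow(858, Rational(1, 2)))) ≈ Add(-0.0014576, Mul(-0.00012539, I))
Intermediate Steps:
v = 27 (v = Add(29, -2) = 27)
Function('o')(F, Q) = Mul(F, Q)
Function('p')(R, E) = Add(Mul(7, R), Mul(-7, E, Pow(R, 2))) (Function('p')(R, E) = Mul(-7, Add(Mul(Mul(R, R), E), Mul(R, -1))) = Mul(-7, Add(Mul(Pow(R, 2), E), Mul(-1, R))) = Mul(-7, Add(Mul(E, Pow(R, 2)), Mul(-1, R))) = Mul(-7, Add(Mul(-1, R), Mul(E, Pow(R, 2)))) = Add(Mul(7, R), Mul(-7, E, Pow(R, 2))))
Pow(Add(Pow(Add(-3236, Function('p')(-1, v)), Rational(1, 2)), -681), -1) = Pow(Add(Pow(Add(-3236, Mul(7, -1, Add(1, Mul(-1, 27, -1)))), Rational(1, 2)), -681), -1) = Pow(Add(Pow(Add(-3236, Mul(7, -1, Add(1, 27))), Rational(1, 2)), -681), -1) = Pow(Add(Pow(Add(-3236, Mul(7, -1, 28)), Rational(1, 2)), -681), -1) = Pow(Add(Pow(Add(-3236, -196), Rational(1, 2)), -681), -1) = Pow(Add(Pow(-3432, Rational(1, 2)), -681), -1) = Pow(Add(Mul(2, I, Pow(858, Rational(1, 2))), -681), -1) = Pow(Add(-681, Mul(2, I, Pow(858, Rational(1, 2)))), -1)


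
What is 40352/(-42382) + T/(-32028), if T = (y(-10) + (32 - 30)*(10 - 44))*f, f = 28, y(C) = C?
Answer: -49992982/56558779 ≈ -0.88391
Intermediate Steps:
T = -2184 (T = (-10 + (32 - 30)*(10 - 44))*28 = (-10 + 2*(-34))*28 = (-10 - 68)*28 = -78*28 = -2184)
40352/(-42382) + T/(-32028) = 40352/(-42382) - 2184/(-32028) = 40352*(-1/42382) - 2184*(-1/32028) = -20176/21191 + 182/2669 = -49992982/56558779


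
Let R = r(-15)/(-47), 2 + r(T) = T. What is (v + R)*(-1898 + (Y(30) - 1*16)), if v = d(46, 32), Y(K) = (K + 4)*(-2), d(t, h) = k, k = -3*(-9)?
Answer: -2548852/47 ≈ -54231.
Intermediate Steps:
r(T) = -2 + T
k = 27
d(t, h) = 27
Y(K) = -8 - 2*K (Y(K) = (4 + K)*(-2) = -8 - 2*K)
v = 27
R = 17/47 (R = (-2 - 15)/(-47) = -17*(-1/47) = 17/47 ≈ 0.36170)
(v + R)*(-1898 + (Y(30) - 1*16)) = (27 + 17/47)*(-1898 + ((-8 - 2*30) - 1*16)) = 1286*(-1898 + ((-8 - 60) - 16))/47 = 1286*(-1898 + (-68 - 16))/47 = 1286*(-1898 - 84)/47 = (1286/47)*(-1982) = -2548852/47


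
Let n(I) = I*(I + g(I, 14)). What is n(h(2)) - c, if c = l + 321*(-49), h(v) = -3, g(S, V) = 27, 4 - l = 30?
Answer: 15683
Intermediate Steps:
l = -26 (l = 4 - 1*30 = 4 - 30 = -26)
n(I) = I*(27 + I) (n(I) = I*(I + 27) = I*(27 + I))
c = -15755 (c = -26 + 321*(-49) = -26 - 15729 = -15755)
n(h(2)) - c = -3*(27 - 3) - 1*(-15755) = -3*24 + 15755 = -72 + 15755 = 15683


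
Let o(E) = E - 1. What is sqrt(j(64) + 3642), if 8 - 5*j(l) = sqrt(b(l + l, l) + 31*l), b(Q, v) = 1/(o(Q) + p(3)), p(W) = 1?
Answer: sqrt(1457440 - 15*sqrt(56434))/20 ≈ 60.288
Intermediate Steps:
o(E) = -1 + E
b(Q, v) = 1/Q (b(Q, v) = 1/((-1 + Q) + 1) = 1/Q)
j(l) = 8/5 - sqrt(1/(2*l) + 31*l)/5 (j(l) = 8/5 - sqrt(1/(l + l) + 31*l)/5 = 8/5 - sqrt(1/(2*l) + 31*l)/5)
sqrt(j(64) + 3642) = sqrt((8/5 - sqrt(2)*sqrt((1 + 62*64**2)/64)/10) + 3642) = sqrt((8/5 - sqrt(2)*sqrt((1 + 62*4096)/64)/10) + 3642) = sqrt((8/5 - sqrt(2)*sqrt((1 + 253952)/64)/10) + 3642) = sqrt((8/5 - sqrt(2)*sqrt((1/64)*253953)/10) + 3642) = sqrt((8/5 - sqrt(2)*sqrt(253953/64)/10) + 3642) = sqrt((8/5 - sqrt(2)*3*sqrt(28217)/8/10) + 3642) = sqrt((8/5 - 3*sqrt(56434)/80) + 3642) = sqrt(18218/5 - 3*sqrt(56434)/80)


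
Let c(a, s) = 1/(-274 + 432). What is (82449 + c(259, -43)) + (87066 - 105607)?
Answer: 10097465/158 ≈ 63908.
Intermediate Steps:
c(a, s) = 1/158
(82449 + c(259, -43)) + (87066 - 105607) = (82449 + 1/158) + (87066 - 105607) = 13026943/158 - 18541 = 10097465/158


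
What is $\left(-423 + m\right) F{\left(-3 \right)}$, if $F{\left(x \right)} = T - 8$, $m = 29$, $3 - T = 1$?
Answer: $2364$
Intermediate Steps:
$T = 2$ ($T = 3 - 1 = 2$)
$F{\left(x \right)} = -6$ ($F{\left(x \right)} = 2 - 8 = -6$)
$\left(-423 + m\right) F{\left(-3 \right)} = \left(-423 + 29\right) \left(-6\right) = \left(-394\right) \left(-6\right) = 2364$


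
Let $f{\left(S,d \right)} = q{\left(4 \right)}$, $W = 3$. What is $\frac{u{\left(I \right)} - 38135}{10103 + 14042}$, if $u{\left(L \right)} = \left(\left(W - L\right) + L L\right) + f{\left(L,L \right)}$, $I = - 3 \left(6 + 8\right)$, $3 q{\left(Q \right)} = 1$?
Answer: $- \frac{9907}{6585} \approx -1.5045$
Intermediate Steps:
$q{\left(Q \right)} = \frac{1}{3}$ ($q{\left(Q \right)} = \frac{1}{3} \cdot 1 = \frac{1}{3}$)
$f{\left(S,d \right)} = \frac{1}{3}$
$I = -42$ ($I = \left(-3\right) 14 = -42$)
$u{\left(L \right)} = \frac{10}{3} + L^{2} - L$ ($u{\left(L \right)} = \left(\left(3 - L\right) + L L\right) + \frac{1}{3} = \left(\left(3 - L\right) + L^{2}\right) + \frac{1}{3} = \left(3 + L^{2} - L\right) + \frac{1}{3} = \frac{10}{3} + L^{2} - L$)
$\frac{u{\left(I \right)} - 38135}{10103 + 14042} = \frac{\left(\frac{10}{3} + \left(-42\right)^{2} - -42\right) - 38135}{10103 + 14042} = \frac{\left(\frac{10}{3} + 1764 + 42\right) - 38135}{24145} = \left(\frac{5428}{3} - 38135\right) \frac{1}{24145} = \left(- \frac{108977}{3}\right) \frac{1}{24145} = - \frac{9907}{6585}$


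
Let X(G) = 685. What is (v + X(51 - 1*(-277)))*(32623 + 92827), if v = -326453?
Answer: -40867595600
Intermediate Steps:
(v + X(51 - 1*(-277)))*(32623 + 92827) = (-326453 + 685)*(32623 + 92827) = -325768*125450 = -40867595600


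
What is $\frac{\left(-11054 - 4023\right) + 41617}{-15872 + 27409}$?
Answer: $\frac{26540}{11537} \approx 2.3004$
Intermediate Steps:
$\frac{\left(-11054 - 4023\right) + 41617}{-15872 + 27409} = \frac{-15077 + 41617}{11537} = 26540 \cdot \frac{1}{11537} = \frac{26540}{11537}$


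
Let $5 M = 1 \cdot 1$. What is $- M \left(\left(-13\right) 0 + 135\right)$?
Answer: $-27$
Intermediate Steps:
$M = \frac{1}{5}$ ($M = \frac{1 \cdot 1}{5} = \frac{1}{5} \cdot 1 = \frac{1}{5} \approx 0.2$)
$- M \left(\left(-13\right) 0 + 135\right) = - \frac{\left(-13\right) 0 + 135}{5} = - \frac{0 + 135}{5} = - \frac{135}{5} = \left(-1\right) 27 = -27$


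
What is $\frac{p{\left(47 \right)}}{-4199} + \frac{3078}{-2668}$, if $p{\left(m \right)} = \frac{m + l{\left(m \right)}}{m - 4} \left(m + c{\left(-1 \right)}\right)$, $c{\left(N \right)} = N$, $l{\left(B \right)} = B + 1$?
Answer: $- \frac{14931937}{12677002} \approx -1.1779$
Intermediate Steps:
$l{\left(B \right)} = 1 + B$
$p{\left(m \right)} = \frac{\left(1 + 2 m\right) \left(-1 + m\right)}{-4 + m}$ ($p{\left(m \right)} = \frac{m + \left(1 + m\right)}{m - 4} \left(m - 1\right) = \frac{1 + 2 m}{-4 + m} \left(-1 + m\right) = \frac{\left(1 + 2 m\right) \left(-1 + m\right)}{-4 + m}$)
$\frac{p{\left(47 \right)}}{-4199} + \frac{3078}{-2668} = \frac{\frac{1}{-4 + 47} \left(-1 - 47 + 2 \cdot 47^{2}\right)}{-4199} + \frac{3078}{-2668} = \frac{-1 - 47 + 2 \cdot 2209}{43} \left(- \frac{1}{4199}\right) + 3078 \left(- \frac{1}{2668}\right) = \frac{-1 - 47 + 4418}{43} \left(- \frac{1}{4199}\right) - \frac{1539}{1334} = \frac{1}{43} \cdot 4370 \left(- \frac{1}{4199}\right) - \frac{1539}{1334} = \frac{4370}{43} \left(- \frac{1}{4199}\right) - \frac{1539}{1334} = - \frac{230}{9503} - \frac{1539}{1334} = - \frac{14931937}{12677002}$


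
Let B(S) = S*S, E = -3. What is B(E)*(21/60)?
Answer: 63/20 ≈ 3.1500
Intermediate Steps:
B(S) = S²
B(E)*(21/60) = (-3)²*(21/60) = 9*(21*(1/60)) = 9*(7/20) = 63/20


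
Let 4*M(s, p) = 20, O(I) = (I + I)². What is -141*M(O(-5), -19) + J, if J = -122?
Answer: -827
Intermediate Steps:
O(I) = 4*I² (O(I) = (2*I)² = 4*I²)
M(s, p) = 5 (M(s, p) = (¼)*20 = 5)
-141*M(O(-5), -19) + J = -141*5 - 122 = -705 - 122 = -827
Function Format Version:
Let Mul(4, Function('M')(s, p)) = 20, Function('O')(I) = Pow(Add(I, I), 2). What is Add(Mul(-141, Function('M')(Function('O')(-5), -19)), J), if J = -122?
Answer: -827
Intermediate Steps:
Function('O')(I) = Mul(4, Pow(I, 2)) (Function('O')(I) = Pow(Mul(2, I), 2) = Mul(4, Pow(I, 2)))
Function('M')(s, p) = 5 (Function('M')(s, p) = Mul(Rational(1, 4), 20) = 5)
Add(Mul(-141, Function('M')(Function('O')(-5), -19)), J) = Add(Mul(-141, 5), -122) = Add(-705, -122) = -827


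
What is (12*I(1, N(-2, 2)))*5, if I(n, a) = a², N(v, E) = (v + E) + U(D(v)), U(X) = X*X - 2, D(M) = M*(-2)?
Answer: 11760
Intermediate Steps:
D(M) = -2*M
U(X) = -2 + X² (U(X) = X² - 2 = -2 + X²)
N(v, E) = -2 + E + v + 4*v² (N(v, E) = (v + E) + (-2 + (-2*v)²) = (E + v) + (-2 + 4*v²) = -2 + E + v + 4*v²)
(12*I(1, N(-2, 2)))*5 = (12*(-2 + 2 - 2 + 4*(-2)²)²)*5 = (12*(-2 + 2 - 2 + 4*4)²)*5 = (12*(-2 + 2 - 2 + 16)²)*5 = (12*14²)*5 = (12*196)*5 = 2352*5 = 11760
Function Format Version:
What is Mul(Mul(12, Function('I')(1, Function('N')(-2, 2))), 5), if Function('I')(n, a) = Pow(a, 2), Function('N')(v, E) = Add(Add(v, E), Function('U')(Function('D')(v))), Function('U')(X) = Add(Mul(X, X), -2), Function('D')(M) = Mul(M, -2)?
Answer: 11760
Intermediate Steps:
Function('D')(M) = Mul(-2, M)
Function('U')(X) = Add(-2, Pow(X, 2)) (Function('U')(X) = Add(Pow(X, 2), -2) = Add(-2, Pow(X, 2)))
Function('N')(v, E) = Add(-2, E, v, Mul(4, Pow(v, 2))) (Function('N')(v, E) = Add(Add(v, E), Add(-2, Pow(Mul(-2, v), 2))) = Add(Add(E, v), Add(-2, Mul(4, Pow(v, 2)))) = Add(-2, E, v, Mul(4, Pow(v, 2))))
Mul(Mul(12, Function('I')(1, Function('N')(-2, 2))), 5) = Mul(Mul(12, Pow(Add(-2, 2, -2, Mul(4, Pow(-2, 2))), 2)), 5) = Mul(Mul(12, Pow(Add(-2, 2, -2, Mul(4, 4)), 2)), 5) = Mul(Mul(12, Pow(Add(-2, 2, -2, 16), 2)), 5) = Mul(Mul(12, Pow(14, 2)), 5) = Mul(Mul(12, 196), 5) = Mul(2352, 5) = 11760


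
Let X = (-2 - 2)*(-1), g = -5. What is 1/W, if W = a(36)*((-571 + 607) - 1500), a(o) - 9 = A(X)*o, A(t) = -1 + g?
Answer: 1/303048 ≈ 3.2998e-6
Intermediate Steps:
X = 4 (X = -4*(-1) = 4)
A(t) = -6 (A(t) = -1 - 5 = -6)
a(o) = 9 - 6*o
W = 303048 (W = (9 - 6*36)*((-571 + 607) - 1500) = (9 - 216)*(36 - 1500) = -207*(-1464) = 303048)
1/W = 1/303048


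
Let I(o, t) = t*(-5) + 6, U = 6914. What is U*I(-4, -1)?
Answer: 76054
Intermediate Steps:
I(o, t) = 6 - 5*t (I(o, t) = -5*t + 6 = 6 - 5*t)
U*I(-4, -1) = 6914*(6 - 5*(-1)) = 6914*(6 + 5) = 6914*11 = 76054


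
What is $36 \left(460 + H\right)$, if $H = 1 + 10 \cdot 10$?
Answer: $20196$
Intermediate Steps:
$H = 101$ ($H = 1 + 100 = 101$)
$36 \left(460 + H\right) = 36 \left(460 + 101\right) = 36 \cdot 561 = 20196$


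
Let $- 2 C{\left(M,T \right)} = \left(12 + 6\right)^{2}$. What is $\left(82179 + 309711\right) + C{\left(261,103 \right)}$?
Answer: $391728$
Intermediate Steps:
$C{\left(M,T \right)} = -162$ ($C{\left(M,T \right)} = - \frac{\left(12 + 6\right)^{2}}{2} = - \frac{18^{2}}{2} = \left(- \frac{1}{2}\right) 324 = -162$)
$\left(82179 + 309711\right) + C{\left(261,103 \right)} = \left(82179 + 309711\right) - 162 = 391890 - 162 = 391728$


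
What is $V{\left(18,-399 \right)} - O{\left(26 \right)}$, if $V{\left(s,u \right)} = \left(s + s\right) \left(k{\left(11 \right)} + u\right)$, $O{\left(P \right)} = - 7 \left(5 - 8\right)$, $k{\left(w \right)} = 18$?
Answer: $-13737$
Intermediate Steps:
$O{\left(P \right)} = 21$ ($O{\left(P \right)} = \left(-7\right) \left(-3\right) = 21$)
$V{\left(s,u \right)} = 2 s \left(18 + u\right)$ ($V{\left(s,u \right)} = \left(s + s\right) \left(18 + u\right) = 2 s \left(18 + u\right)$)
$V{\left(18,-399 \right)} - O{\left(26 \right)} = 2 \cdot 18 \left(18 - 399\right) - 21 = 2 \cdot 18 \left(-381\right) - 21 = -13716 - 21 = -13737$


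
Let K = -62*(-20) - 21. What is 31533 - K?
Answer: 30314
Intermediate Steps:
K = 1219 (K = 1240 - 21 = 1219)
31533 - K = 31533 - 1*1219 = 31533 - 1219 = 30314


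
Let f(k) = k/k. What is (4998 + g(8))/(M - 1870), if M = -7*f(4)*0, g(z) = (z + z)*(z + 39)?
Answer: -575/187 ≈ -3.0749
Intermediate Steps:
f(k) = 1
g(z) = 2*z*(39 + z) (g(z) = (2*z)*(39 + z) = 2*z*(39 + z))
M = 0 (M = -7*1*0 = -7*0 = 0)
(4998 + g(8))/(M - 1870) = (4998 + 2*8*(39 + 8))/(0 - 1870) = (4998 + 2*8*47)/(-1870) = (4998 + 752)*(-1/1870) = 5750*(-1/1870) = -575/187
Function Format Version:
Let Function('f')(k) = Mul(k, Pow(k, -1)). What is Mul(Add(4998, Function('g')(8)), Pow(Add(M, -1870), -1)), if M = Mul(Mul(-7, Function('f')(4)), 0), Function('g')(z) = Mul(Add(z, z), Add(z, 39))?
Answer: Rational(-575, 187) ≈ -3.0749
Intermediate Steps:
Function('f')(k) = 1
Function('g')(z) = Mul(2, z, Add(39, z)) (Function('g')(z) = Mul(Mul(2, z), Add(39, z)) = Mul(2, z, Add(39, z)))
M = 0 (M = Mul(Mul(-7, 1), 0) = Mul(-7, 0) = 0)
Mul(Add(4998, Function('g')(8)), Pow(Add(M, -1870), -1)) = Mul(Add(4998, Mul(2, 8, Add(39, 8))), Pow(Add(0, -1870), -1)) = Mul(Add(4998, Mul(2, 8, 47)), Pow(-1870, -1)) = Mul(Add(4998, 752), Rational(-1, 1870)) = Mul(5750, Rational(-1, 1870)) = Rational(-575, 187)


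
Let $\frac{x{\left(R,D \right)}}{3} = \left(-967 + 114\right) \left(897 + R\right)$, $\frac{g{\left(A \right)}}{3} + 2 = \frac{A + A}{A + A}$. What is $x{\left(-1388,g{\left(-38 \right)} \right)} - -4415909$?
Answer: $5672378$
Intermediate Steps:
$g{\left(A \right)} = -3$ ($g{\left(A \right)} = -6 + 3 \frac{A + A}{A + A} = -6 + 3 \frac{2 A}{2 A} = -6 + 3 \cdot 2 A \frac{1}{2 A} = -6 + 3 \cdot 1 = -6 + 3 = -3$)
$x{\left(R,D \right)} = -2295423 - 2559 R$ ($x{\left(R,D \right)} = 3 \left(-967 + 114\right) \left(897 + R\right) = 3 \left(- 853 \left(897 + R\right)\right) = 3 \left(-765141 - 853 R\right) = -2295423 - 2559 R$)
$x{\left(-1388,g{\left(-38 \right)} \right)} - -4415909 = \left(-2295423 - -3551892\right) - -4415909 = \left(-2295423 + 3551892\right) + 4415909 = 1256469 + 4415909 = 5672378$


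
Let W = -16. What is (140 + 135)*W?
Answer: -4400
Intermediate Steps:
(140 + 135)*W = (140 + 135)*(-16) = 275*(-16) = -4400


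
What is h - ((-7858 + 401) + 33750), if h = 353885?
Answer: 327592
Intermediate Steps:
h - ((-7858 + 401) + 33750) = 353885 - ((-7858 + 401) + 33750) = 353885 - (-7457 + 33750) = 353885 - 1*26293 = 353885 - 26293 = 327592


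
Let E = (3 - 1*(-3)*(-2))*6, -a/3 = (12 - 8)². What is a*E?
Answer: 864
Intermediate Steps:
a = -48 (a = -3*(12 - 8)² = -3*4² = -3*16 = -48)
E = -18 (E = (3 + 3*(-2))*6 = (3 - 6)*6 = -3*6 = -18)
a*E = -48*(-18) = 864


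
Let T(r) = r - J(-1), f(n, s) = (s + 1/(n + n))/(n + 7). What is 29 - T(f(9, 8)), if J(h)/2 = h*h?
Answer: 8783/288 ≈ 30.497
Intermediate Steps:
J(h) = 2*h² (J(h) = 2*(h*h) = 2*h²)
f(n, s) = (s + 1/(2*n))/(7 + n)
T(r) = -2 + r (T(r) = r - 2*(-1)² = r - 2 = -2 + r)
29 - T(f(9, 8)) = 29 - (-2 + (½ + 9*8)/(9*(7 + 9))) = 29 - (-2 + (⅑)*(½ + 72)/16) = 29 - (-2 + (⅑)*(1/16)*(145/2)) = 29 - (-2 + 145/288) = 29 - 1*(-431/288) = 29 + 431/288 = 8783/288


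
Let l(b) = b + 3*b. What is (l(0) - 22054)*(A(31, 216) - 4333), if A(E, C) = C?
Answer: 90796318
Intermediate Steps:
l(b) = 4*b
(l(0) - 22054)*(A(31, 216) - 4333) = (4*0 - 22054)*(216 - 4333) = (0 - 22054)*(-4117) = -22054*(-4117) = 90796318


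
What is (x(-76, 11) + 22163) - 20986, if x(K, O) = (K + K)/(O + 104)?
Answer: 135203/115 ≈ 1175.7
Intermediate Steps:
x(K, O) = 2*K/(104 + O) (x(K, O) = (2*K)/(104 + O) = 2*K/(104 + O))
(x(-76, 11) + 22163) - 20986 = (2*(-76)/(104 + 11) + 22163) - 20986 = (2*(-76)/115 + 22163) - 20986 = (2*(-76)*(1/115) + 22163) - 20986 = (-152/115 + 22163) - 20986 = 2548593/115 - 20986 = 135203/115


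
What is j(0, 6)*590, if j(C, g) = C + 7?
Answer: 4130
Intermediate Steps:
j(C, g) = 7 + C
j(0, 6)*590 = (7 + 0)*590 = 7*590 = 4130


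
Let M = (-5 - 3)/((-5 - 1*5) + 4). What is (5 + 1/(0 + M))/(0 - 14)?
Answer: -23/56 ≈ -0.41071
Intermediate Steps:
M = 4/3 (M = -8/((-5 - 5) + 4) = -8/(-10 + 4) = -8/(-6) = -8*(-1/6) = 4/3 ≈ 1.3333)
(5 + 1/(0 + M))/(0 - 14) = (5 + 1/(0 + 4/3))/(0 - 14) = (5 + 1/(4/3))/(-14) = (5 + 3/4)*(-1/14) = (23/4)*(-1/14) = -23/56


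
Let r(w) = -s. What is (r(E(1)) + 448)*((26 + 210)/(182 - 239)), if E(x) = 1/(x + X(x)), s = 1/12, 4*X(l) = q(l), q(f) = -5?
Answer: -317125/171 ≈ -1854.5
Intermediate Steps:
X(l) = -5/4 (X(l) = (1/4)*(-5) = -5/4)
s = 1/12 ≈ 0.083333
E(x) = 1/(-5/4 + x) (E(x) = 1/(x - 5/4) = 1/(-5/4 + x))
r(w) = -1/12 (r(w) = -1*1/12 = -1/12)
(r(E(1)) + 448)*((26 + 210)/(182 - 239)) = (-1/12 + 448)*((26 + 210)/(182 - 239)) = 5375*(236/(-57))/12 = 5375*(236*(-1/57))/12 = (5375/12)*(-236/57) = -317125/171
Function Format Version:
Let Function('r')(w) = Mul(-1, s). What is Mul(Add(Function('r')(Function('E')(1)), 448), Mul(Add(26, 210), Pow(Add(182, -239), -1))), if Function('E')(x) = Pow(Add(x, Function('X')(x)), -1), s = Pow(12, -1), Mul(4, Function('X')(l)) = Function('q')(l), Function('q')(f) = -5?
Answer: Rational(-317125, 171) ≈ -1854.5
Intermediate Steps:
Function('X')(l) = Rational(-5, 4) (Function('X')(l) = Mul(Rational(1, 4), -5) = Rational(-5, 4))
s = Rational(1, 12) ≈ 0.083333
Function('E')(x) = Pow(Add(Rational(-5, 4), x), -1) (Function('E')(x) = Pow(Add(x, Rational(-5, 4)), -1) = Pow(Add(Rational(-5, 4), x), -1))
Function('r')(w) = Rational(-1, 12) (Function('r')(w) = Mul(-1, Rational(1, 12)) = Rational(-1, 12))
Mul(Add(Function('r')(Function('E')(1)), 448), Mul(Add(26, 210), Pow(Add(182, -239), -1))) = Mul(Add(Rational(-1, 12), 448), Mul(Add(26, 210), Pow(Add(182, -239), -1))) = Mul(Rational(5375, 12), Mul(236, Pow(-57, -1))) = Mul(Rational(5375, 12), Mul(236, Rational(-1, 57))) = Mul(Rational(5375, 12), Rational(-236, 57)) = Rational(-317125, 171)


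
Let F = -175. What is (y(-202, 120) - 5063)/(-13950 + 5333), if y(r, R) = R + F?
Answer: 5118/8617 ≈ 0.59394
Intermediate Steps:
y(r, R) = -175 + R (y(r, R) = R - 175 = -175 + R)
(y(-202, 120) - 5063)/(-13950 + 5333) = ((-175 + 120) - 5063)/(-13950 + 5333) = (-55 - 5063)/(-8617) = -5118*(-1/8617) = 5118/8617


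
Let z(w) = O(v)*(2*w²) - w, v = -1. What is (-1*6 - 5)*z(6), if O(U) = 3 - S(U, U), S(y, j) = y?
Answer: -3102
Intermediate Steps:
O(U) = 3 - U
z(w) = -w + 8*w² (z(w) = (3 - 1*(-1))*(2*w²) - w = (3 + 1)*(2*w²) - w = 4*(2*w²) - w = 8*w² - w = -w + 8*w²)
(-1*6 - 5)*z(6) = (-1*6 - 5)*(6*(-1 + 8*6)) = (-6 - 5)*(6*(-1 + 48)) = -66*47 = -11*282 = -3102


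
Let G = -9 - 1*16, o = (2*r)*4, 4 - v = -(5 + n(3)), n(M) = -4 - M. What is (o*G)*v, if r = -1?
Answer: 400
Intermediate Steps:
v = 2 (v = 4 - (-1)*(5 + (-4 - 1*3)) = 4 - (-1)*(5 + (-4 - 3)) = 4 - (-1)*(5 - 7) = 4 - (-1)*(-2) = 4 - 1*2 = 4 - 2 = 2)
o = -8 (o = (2*(-1))*4 = -2*4 = -8)
G = -25 (G = -9 - 16 = -25)
(o*G)*v = -8*(-25)*2 = 200*2 = 400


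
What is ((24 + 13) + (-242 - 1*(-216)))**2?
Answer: 121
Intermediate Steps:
((24 + 13) + (-242 - 1*(-216)))**2 = (37 + (-242 + 216))**2 = (37 - 26)**2 = 11**2 = 121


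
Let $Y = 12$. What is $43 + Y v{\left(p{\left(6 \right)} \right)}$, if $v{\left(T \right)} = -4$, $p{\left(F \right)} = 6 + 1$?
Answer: $-5$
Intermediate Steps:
$p{\left(F \right)} = 7$
$43 + Y v{\left(p{\left(6 \right)} \right)} = 43 + 12 \left(-4\right) = 43 - 48 = -5$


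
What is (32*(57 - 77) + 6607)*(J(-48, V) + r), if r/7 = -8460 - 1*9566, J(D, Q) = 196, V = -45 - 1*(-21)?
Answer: -751758462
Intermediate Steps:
V = -24 (V = -45 + 21 = -24)
r = -126182 (r = 7*(-8460 - 1*9566) = 7*(-8460 - 9566) = 7*(-18026) = -126182)
(32*(57 - 77) + 6607)*(J(-48, V) + r) = (32*(57 - 77) + 6607)*(196 - 126182) = (32*(-20) + 6607)*(-125986) = (-640 + 6607)*(-125986) = 5967*(-125986) = -751758462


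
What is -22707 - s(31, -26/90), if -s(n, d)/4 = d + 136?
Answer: -997387/45 ≈ -22164.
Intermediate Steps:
s(n, d) = -544 - 4*d (s(n, d) = -4*(d + 136) = -4*(136 + d) = -544 - 4*d)
-22707 - s(31, -26/90) = -22707 - (-544 - (-104)/90) = -22707 - (-544 - 4*(-13/45)) = -22707 - (-544 + 52/45) = -22707 - 1*(-24428/45) = -22707 + 24428/45 = -997387/45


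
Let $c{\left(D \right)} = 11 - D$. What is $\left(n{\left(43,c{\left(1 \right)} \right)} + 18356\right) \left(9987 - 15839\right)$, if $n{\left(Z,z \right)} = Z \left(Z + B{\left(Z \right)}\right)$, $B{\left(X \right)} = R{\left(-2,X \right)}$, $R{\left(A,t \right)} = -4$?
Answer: $-117233116$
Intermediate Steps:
$B{\left(X \right)} = -4$
$n{\left(Z,z \right)} = Z \left(-4 + Z\right)$ ($n{\left(Z,z \right)} = Z \left(Z - 4\right) = Z \left(-4 + Z\right)$)
$\left(n{\left(43,c{\left(1 \right)} \right)} + 18356\right) \left(9987 - 15839\right) = \left(43 \left(-4 + 43\right) + 18356\right) \left(9987 - 15839\right) = \left(43 \cdot 39 + 18356\right) \left(-5852\right) = \left(1677 + 18356\right) \left(-5852\right) = 20033 \left(-5852\right) = -117233116$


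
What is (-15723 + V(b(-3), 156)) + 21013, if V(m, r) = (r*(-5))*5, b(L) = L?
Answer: 1390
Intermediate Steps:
V(m, r) = -25*r (V(m, r) = -5*r*5 = -25*r)
(-15723 + V(b(-3), 156)) + 21013 = (-15723 - 25*156) + 21013 = (-15723 - 3900) + 21013 = -19623 + 21013 = 1390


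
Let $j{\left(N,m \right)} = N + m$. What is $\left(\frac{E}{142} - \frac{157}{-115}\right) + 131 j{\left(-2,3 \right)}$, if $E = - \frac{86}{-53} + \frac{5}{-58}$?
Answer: $\frac{6645067921}{50198420} \approx 132.38$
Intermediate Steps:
$E = \frac{4723}{3074}$ ($E = \left(-86\right) \left(- \frac{1}{53}\right) + 5 \left(- \frac{1}{58}\right) = \frac{86}{53} - \frac{5}{58} = \frac{4723}{3074} \approx 1.5364$)
$\left(\frac{E}{142} - \frac{157}{-115}\right) + 131 j{\left(-2,3 \right)} = \left(\frac{4723}{3074 \cdot 142} - \frac{157}{-115}\right) + 131 \left(-2 + 3\right) = \left(\frac{4723}{3074} \cdot \frac{1}{142} - - \frac{157}{115}\right) + 131 \cdot 1 = \left(\frac{4723}{436508} + \frac{157}{115}\right) + 131 = \frac{69074901}{50198420} + 131 = \frac{6645067921}{50198420}$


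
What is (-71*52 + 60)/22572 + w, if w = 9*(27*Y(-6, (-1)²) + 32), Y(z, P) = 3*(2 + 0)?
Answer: 9851770/5643 ≈ 1745.8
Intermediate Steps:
Y(z, P) = 6 (Y(z, P) = 3*2 = 6)
w = 1746 (w = 9*(27*6 + 32) = 9*(162 + 32) = 9*194 = 1746)
(-71*52 + 60)/22572 + w = (-71*52 + 60)/22572 + 1746 = (-3692 + 60)*(1/22572) + 1746 = -3632*1/22572 + 1746 = -908/5643 + 1746 = 9851770/5643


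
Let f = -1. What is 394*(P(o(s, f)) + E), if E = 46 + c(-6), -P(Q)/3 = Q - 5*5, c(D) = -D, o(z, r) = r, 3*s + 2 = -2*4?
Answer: 51220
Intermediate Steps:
s = -10/3 (s = -2/3 + (-2*4)/3 = -2/3 + (1/3)*(-8) = -2/3 - 8/3 = -10/3 ≈ -3.3333)
P(Q) = 75 - 3*Q (P(Q) = -3*(Q - 5*5) = -3*(Q - 25) = -3*(-25 + Q) = 75 - 3*Q)
E = 52 (E = 46 - 1*(-6) = 46 + 6 = 52)
394*(P(o(s, f)) + E) = 394*((75 - 3*(-1)) + 52) = 394*((75 + 3) + 52) = 394*(78 + 52) = 394*130 = 51220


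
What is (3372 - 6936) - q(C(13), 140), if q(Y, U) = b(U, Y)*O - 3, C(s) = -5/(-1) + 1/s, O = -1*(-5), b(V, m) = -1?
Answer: -3556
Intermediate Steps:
O = 5
C(s) = 5 + 1/s (C(s) = -5*(-1) + 1/s = 5 + 1/s)
q(Y, U) = -8 (q(Y, U) = -1*5 - 3 = -5 - 3 = -8)
(3372 - 6936) - q(C(13), 140) = (3372 - 6936) - 1*(-8) = -3564 + 8 = -3556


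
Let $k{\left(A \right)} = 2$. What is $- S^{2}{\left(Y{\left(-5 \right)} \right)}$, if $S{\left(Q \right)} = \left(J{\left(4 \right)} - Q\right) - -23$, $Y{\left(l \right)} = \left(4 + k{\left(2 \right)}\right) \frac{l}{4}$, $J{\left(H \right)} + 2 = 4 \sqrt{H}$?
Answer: $- \frac{5329}{4} \approx -1332.3$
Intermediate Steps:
$J{\left(H \right)} = -2 + 4 \sqrt{H}$
$Y{\left(l \right)} = \frac{3 l}{2}$ ($Y{\left(l \right)} = \left(4 + 2\right) \frac{l}{4} = 6 l \frac{1}{4} = 6 \frac{l}{4} = \frac{3 l}{2}$)
$S{\left(Q \right)} = 29 - Q$ ($S{\left(Q \right)} = \left(\left(-2 + 4 \sqrt{4}\right) - Q\right) - -23 = \left(\left(-2 + 4 \cdot 2\right) - Q\right) + 23 = \left(\left(-2 + 8\right) - Q\right) + 23 = \left(6 - Q\right) + 23 = 29 - Q$)
$- S^{2}{\left(Y{\left(-5 \right)} \right)} = - \left(29 - \frac{3}{2} \left(-5\right)\right)^{2} = - \left(29 - - \frac{15}{2}\right)^{2} = - \left(29 + \frac{15}{2}\right)^{2} = - \left(\frac{73}{2}\right)^{2} = \left(-1\right) \frac{5329}{4} = - \frac{5329}{4}$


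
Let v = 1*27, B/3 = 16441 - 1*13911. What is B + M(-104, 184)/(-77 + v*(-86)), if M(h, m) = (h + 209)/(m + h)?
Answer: 291334539/38384 ≈ 7590.0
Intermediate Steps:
B = 7590 (B = 3*(16441 - 1*13911) = 3*(16441 - 13911) = 3*2530 = 7590)
M(h, m) = (209 + h)/(h + m)
v = 27
B + M(-104, 184)/(-77 + v*(-86)) = 7590 + ((209 - 104)/(-104 + 184))/(-77 + 27*(-86)) = 7590 + (105/80)/(-77 - 2322) = 7590 + ((1/80)*105)/(-2399) = 7590 + (21/16)*(-1/2399) = 7590 - 21/38384 = 291334539/38384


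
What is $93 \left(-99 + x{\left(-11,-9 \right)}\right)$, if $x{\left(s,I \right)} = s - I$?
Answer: $-9393$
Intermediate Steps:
$93 \left(-99 + x{\left(-11,-9 \right)}\right) = 93 \left(-99 - 2\right) = 93 \left(-101\right) = -9393$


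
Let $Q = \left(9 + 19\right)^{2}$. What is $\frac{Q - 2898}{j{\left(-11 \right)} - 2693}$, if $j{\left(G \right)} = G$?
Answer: $\frac{1057}{1352} \approx 0.78181$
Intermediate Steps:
$Q = 784$ ($Q = 28^{2} = 784$)
$\frac{Q - 2898}{j{\left(-11 \right)} - 2693} = \frac{784 - 2898}{-11 - 2693} = - \frac{2114}{-2704} = \left(-2114\right) \left(- \frac{1}{2704}\right) = \frac{1057}{1352}$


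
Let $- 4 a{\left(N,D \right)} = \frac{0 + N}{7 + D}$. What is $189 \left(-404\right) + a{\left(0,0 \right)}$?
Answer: $-76356$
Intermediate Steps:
$a{\left(N,D \right)} = - \frac{N}{4 \left(7 + D\right)}$ ($a{\left(N,D \right)} = - \frac{\left(0 + N\right) \frac{1}{7 + D}}{4} = - \frac{N \frac{1}{7 + D}}{4} = - \frac{N}{4 \left(7 + D\right)}$)
$189 \left(-404\right) + a{\left(0,0 \right)} = 189 \left(-404\right) - \frac{0}{28 + 4 \cdot 0} = -76356 - \frac{0}{28 + 0} = -76356 - \frac{0}{28} = -76356 - 0 \cdot \frac{1}{28} = -76356 + 0 = -76356$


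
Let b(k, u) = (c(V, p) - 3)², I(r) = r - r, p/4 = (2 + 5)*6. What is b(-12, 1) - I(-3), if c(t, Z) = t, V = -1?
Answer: 16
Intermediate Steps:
p = 168 (p = 4*((2 + 5)*6) = 4*(7*6) = 4*42 = 168)
I(r) = 0
b(k, u) = 16 (b(k, u) = (-1 - 3)² = (-4)² = 16)
b(-12, 1) - I(-3) = 16 - 1*0 = 16 + 0 = 16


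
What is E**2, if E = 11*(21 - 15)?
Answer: 4356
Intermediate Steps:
E = 66 (E = 11*6 = 66)
E**2 = 66**2 = 4356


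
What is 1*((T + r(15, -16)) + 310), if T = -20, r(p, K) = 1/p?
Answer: 4351/15 ≈ 290.07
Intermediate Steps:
1*((T + r(15, -16)) + 310) = 1*((-20 + 1/15) + 310) = 1*(-299/15 + 310) = 1*(4351/15) = 4351/15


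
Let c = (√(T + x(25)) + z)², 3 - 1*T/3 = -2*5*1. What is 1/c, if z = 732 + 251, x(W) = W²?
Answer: 966953/932431640625 - 3932*√166/932431640625 ≈ 9.8269e-7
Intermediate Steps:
T = 39 (T = 9 - 3*(-2*5) = 9 - (-30) = 9 - 3*(-10) = 9 + 30 = 39)
z = 983
c = (983 + 2*√166)² (c = (√(39 + 25²) + 983)² = (√(39 + 625) + 983)² = (√664 + 983)² = (2*√166 + 983)² = (983 + 2*√166)² ≈ 1.0176e+6)
1/c = 1/(966953 + 3932*√166)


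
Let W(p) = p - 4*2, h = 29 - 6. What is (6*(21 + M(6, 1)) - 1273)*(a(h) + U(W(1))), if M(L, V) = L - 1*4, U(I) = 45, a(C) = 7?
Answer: -59020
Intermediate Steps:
h = 23
W(p) = -8 + p (W(p) = p - 8 = -8 + p)
M(L, V) = -4 + L (M(L, V) = L - 4 = -4 + L)
(6*(21 + M(6, 1)) - 1273)*(a(h) + U(W(1))) = (6*(21 + (-4 + 6)) - 1273)*(7 + 45) = (6*(21 + 2) - 1273)*52 = (6*23 - 1273)*52 = (138 - 1273)*52 = -1135*52 = -59020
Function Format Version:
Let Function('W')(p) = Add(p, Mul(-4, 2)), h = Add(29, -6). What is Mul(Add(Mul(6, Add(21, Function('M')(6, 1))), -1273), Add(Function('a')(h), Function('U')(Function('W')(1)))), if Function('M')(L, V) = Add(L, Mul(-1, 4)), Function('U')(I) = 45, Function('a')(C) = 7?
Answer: -59020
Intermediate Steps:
h = 23
Function('W')(p) = Add(-8, p) (Function('W')(p) = Add(p, -8) = Add(-8, p))
Function('M')(L, V) = Add(-4, L) (Function('M')(L, V) = Add(L, -4) = Add(-4, L))
Mul(Add(Mul(6, Add(21, Function('M')(6, 1))), -1273), Add(Function('a')(h), Function('U')(Function('W')(1)))) = Mul(Add(Mul(6, Add(21, Add(-4, 6))), -1273), Add(7, 45)) = Mul(Add(Mul(6, Add(21, 2)), -1273), 52) = Mul(Add(Mul(6, 23), -1273), 52) = Mul(Add(138, -1273), 52) = Mul(-1135, 52) = -59020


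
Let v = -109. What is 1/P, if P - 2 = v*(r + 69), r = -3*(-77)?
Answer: -1/32698 ≈ -3.0583e-5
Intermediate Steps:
r = 231
P = -32698 (P = 2 - 109*(231 + 69) = 2 - 109*300 = 2 - 32700 = -32698)
1/P = 1/(-32698) = -1/32698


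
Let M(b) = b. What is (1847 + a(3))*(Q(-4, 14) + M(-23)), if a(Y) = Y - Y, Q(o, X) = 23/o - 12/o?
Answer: -190241/4 ≈ -47560.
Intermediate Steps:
Q(o, X) = 11/o
a(Y) = 0
(1847 + a(3))*(Q(-4, 14) + M(-23)) = (1847 + 0)*(11/(-4) - 23) = 1847*(11*(-¼) - 23) = 1847*(-11/4 - 23) = 1847*(-103/4) = -190241/4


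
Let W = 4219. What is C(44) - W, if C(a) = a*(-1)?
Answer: -4263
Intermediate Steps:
C(a) = -a
C(44) - W = -1*44 - 1*4219 = -44 - 4219 = -4263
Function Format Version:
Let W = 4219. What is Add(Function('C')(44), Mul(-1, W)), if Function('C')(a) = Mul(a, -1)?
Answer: -4263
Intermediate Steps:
Function('C')(a) = Mul(-1, a)
Add(Function('C')(44), Mul(-1, W)) = Add(Mul(-1, 44), Mul(-1, 4219)) = Add(-44, -4219) = -4263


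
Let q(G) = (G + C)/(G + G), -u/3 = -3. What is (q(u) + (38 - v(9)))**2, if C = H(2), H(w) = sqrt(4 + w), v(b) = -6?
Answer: (801 + sqrt(6))**2/324 ≈ 1992.4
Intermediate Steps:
u = 9 (u = -3*(-3) = 9)
C = sqrt(6) (C = sqrt(4 + 2) = sqrt(6) ≈ 2.4495)
q(G) = (G + sqrt(6))/(2*G) (q(G) = (G + sqrt(6))/(G + G) = (G + sqrt(6))/((2*G)) = (G + sqrt(6))*(1/(2*G)) = (G + sqrt(6))/(2*G))
(q(u) + (38 - v(9)))**2 = ((1/2)*(9 + sqrt(6))/9 + (38 - 1*(-6)))**2 = ((1/2)*(1/9)*(9 + sqrt(6)) + (38 + 6))**2 = ((1/2 + sqrt(6)/18) + 44)**2 = (89/2 + sqrt(6)/18)**2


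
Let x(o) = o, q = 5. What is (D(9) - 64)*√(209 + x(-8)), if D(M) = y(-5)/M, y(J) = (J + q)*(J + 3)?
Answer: -64*√201 ≈ -907.36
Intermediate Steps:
y(J) = (3 + J)*(5 + J) (y(J) = (J + 5)*(J + 3) = (5 + J)*(3 + J) = (3 + J)*(5 + J))
D(M) = 0 (D(M) = (15 + (-5)² + 8*(-5))/M = (15 + 25 - 40)/M = 0/M = 0)
(D(9) - 64)*√(209 + x(-8)) = (0 - 64)*√(209 - 8) = -64*√201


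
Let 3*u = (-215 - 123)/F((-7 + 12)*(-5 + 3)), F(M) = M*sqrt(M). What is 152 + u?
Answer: 152 - 169*I*sqrt(10)/150 ≈ 152.0 - 3.5628*I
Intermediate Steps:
F(M) = M**(3/2)
u = -169*I*sqrt(10)/150 (u = ((-215 - 123)/(((-7 + 12)*(-5 + 3))**(3/2)))/3 = (-338*I*sqrt(10)/100)/3 = (-169*I*sqrt(10)/50)/3 = -169*I*sqrt(10)/150 ≈ -3.5628*I)
152 + u = 152 - 169*I*sqrt(10)/150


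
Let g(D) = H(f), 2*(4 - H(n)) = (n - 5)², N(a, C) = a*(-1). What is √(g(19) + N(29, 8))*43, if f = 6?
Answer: 43*I*√102/2 ≈ 217.14*I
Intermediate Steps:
N(a, C) = -a
H(n) = 4 - (-5 + n)²/2 (H(n) = 4 - (n - 5)²/2 = 4 - (-5 + n)²/2)
g(D) = 7/2 (g(D) = 4 - (-5 + 6)²/2 = 4 - ½*1² = 4 - ½*1 = 4 - ½ = 7/2)
√(g(19) + N(29, 8))*43 = √(7/2 - 1*29)*43 = √(7/2 - 29)*43 = √(-51/2)*43 = (I*√102/2)*43 = 43*I*√102/2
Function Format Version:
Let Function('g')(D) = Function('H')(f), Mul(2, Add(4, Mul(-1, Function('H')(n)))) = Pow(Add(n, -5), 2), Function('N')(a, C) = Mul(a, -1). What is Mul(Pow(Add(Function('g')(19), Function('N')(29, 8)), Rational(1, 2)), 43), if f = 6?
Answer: Mul(Rational(43, 2), I, Pow(102, Rational(1, 2))) ≈ Mul(217.14, I)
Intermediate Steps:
Function('N')(a, C) = Mul(-1, a)
Function('H')(n) = Add(4, Mul(Rational(-1, 2), Pow(Add(-5, n), 2))) (Function('H')(n) = Add(4, Mul(Rational(-1, 2), Pow(Add(n, -5), 2))) = Add(4, Mul(Rational(-1, 2), Pow(Add(-5, n), 2))))
Function('g')(D) = Rational(7, 2) (Function('g')(D) = Add(4, Mul(Rational(-1, 2), Pow(Add(-5, 6), 2))) = Add(4, Mul(Rational(-1, 2), Pow(1, 2))) = Add(4, Mul(Rational(-1, 2), 1)) = Add(4, Rational(-1, 2)) = Rational(7, 2))
Mul(Pow(Add(Function('g')(19), Function('N')(29, 8)), Rational(1, 2)), 43) = Mul(Pow(Add(Rational(7, 2), Mul(-1, 29)), Rational(1, 2)), 43) = Mul(Pow(Add(Rational(7, 2), -29), Rational(1, 2)), 43) = Mul(Pow(Rational(-51, 2), Rational(1, 2)), 43) = Mul(Mul(Rational(1, 2), I, Pow(102, Rational(1, 2))), 43) = Mul(Rational(43, 2), I, Pow(102, Rational(1, 2)))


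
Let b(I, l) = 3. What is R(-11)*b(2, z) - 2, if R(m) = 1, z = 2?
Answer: 1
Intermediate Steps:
R(-11)*b(2, z) - 2 = 1*3 - 2 = 3 - 2 = 1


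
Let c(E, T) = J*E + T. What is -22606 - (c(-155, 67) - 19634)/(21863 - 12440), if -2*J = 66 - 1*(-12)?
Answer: -213002816/9423 ≈ -22605.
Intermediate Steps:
J = -39 (J = -(66 - 1*(-12))/2 = -(66 + 12)/2 = -½*78 = -39)
c(E, T) = T - 39*E (c(E, T) = -39*E + T = T - 39*E)
-22606 - (c(-155, 67) - 19634)/(21863 - 12440) = -22606 - ((67 - 39*(-155)) - 19634)/(21863 - 12440) = -22606 - ((67 + 6045) - 19634)/9423 = -22606 - (6112 - 19634)/9423 = -22606 - (-13522)/9423 = -22606 - 1*(-13522/9423) = -22606 + 13522/9423 = -213002816/9423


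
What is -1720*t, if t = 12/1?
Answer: -20640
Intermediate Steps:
t = 12 (t = 12*1 = 12)
-1720*t = -1720*12 = -20640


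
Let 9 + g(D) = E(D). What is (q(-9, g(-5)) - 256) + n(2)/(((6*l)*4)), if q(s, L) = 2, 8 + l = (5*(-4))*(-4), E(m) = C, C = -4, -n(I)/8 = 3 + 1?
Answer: -13717/54 ≈ -254.02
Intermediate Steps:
n(I) = -32 (n(I) = -8*(3 + 1) = -8*4 = -32)
E(m) = -4
l = 72 (l = -8 + (5*(-4))*(-4) = -8 - 20*(-4) = -8 + 80 = 72)
g(D) = -13 (g(D) = -9 - 4 = -13)
(q(-9, g(-5)) - 256) + n(2)/(((6*l)*4)) = (2 - 256) - 32/((6*72)*4) = -254 - 32/(432*4) = -254 - 32/1728 = -254 - 32*1/1728 = -254 - 1/54 = -13717/54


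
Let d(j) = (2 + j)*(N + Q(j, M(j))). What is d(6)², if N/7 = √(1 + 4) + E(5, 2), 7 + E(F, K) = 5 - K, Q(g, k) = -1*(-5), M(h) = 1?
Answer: 49536 - 20608*√5 ≈ 3455.1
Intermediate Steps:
Q(g, k) = 5
E(F, K) = -2 - K (E(F, K) = -7 + (5 - K) = -2 - K)
N = -28 + 7*√5 (N = 7*(√(1 + 4) + (-2 - 1*2)) = 7*(√5 + (-2 - 2)) = 7*(√5 - 4) = 7*(-4 + √5) = -28 + 7*√5 ≈ -12.348)
d(j) = (-23 + 7*√5)*(2 + j) (d(j) = (2 + j)*((-28 + 7*√5) + 5) = (2 + j)*(-23 + 7*√5) = (-23 + 7*√5)*(2 + j))
d(6)² = (-46 - 23*6 + 14*√5 + 7*6*√5)² = (-46 - 138 + 14*√5 + 42*√5)² = (-184 + 56*√5)²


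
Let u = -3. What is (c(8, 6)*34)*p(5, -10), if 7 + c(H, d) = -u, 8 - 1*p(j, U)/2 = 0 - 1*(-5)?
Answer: -816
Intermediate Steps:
p(j, U) = 6 (p(j, U) = 16 - 2*(0 - 1*(-5)) = 16 - 2*(0 + 5) = 16 - 2*5 = 16 - 10 = 6)
c(H, d) = -4 (c(H, d) = -7 - 1*(-3) = -7 + 3 = -4)
(c(8, 6)*34)*p(5, -10) = -4*34*6 = -136*6 = -816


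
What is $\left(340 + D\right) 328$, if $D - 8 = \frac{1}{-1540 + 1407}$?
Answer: $\frac{15180824}{133} \approx 1.1414 \cdot 10^{5}$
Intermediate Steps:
$D = \frac{1063}{133}$ ($D = 8 + \frac{1}{-1540 + 1407} = 8 + \frac{1}{-133} = 8 - \frac{1}{133} = \frac{1063}{133} \approx 7.9925$)
$\left(340 + D\right) 328 = \left(340 + \frac{1063}{133}\right) 328 = \frac{46283}{133} \cdot 328 = \frac{15180824}{133}$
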